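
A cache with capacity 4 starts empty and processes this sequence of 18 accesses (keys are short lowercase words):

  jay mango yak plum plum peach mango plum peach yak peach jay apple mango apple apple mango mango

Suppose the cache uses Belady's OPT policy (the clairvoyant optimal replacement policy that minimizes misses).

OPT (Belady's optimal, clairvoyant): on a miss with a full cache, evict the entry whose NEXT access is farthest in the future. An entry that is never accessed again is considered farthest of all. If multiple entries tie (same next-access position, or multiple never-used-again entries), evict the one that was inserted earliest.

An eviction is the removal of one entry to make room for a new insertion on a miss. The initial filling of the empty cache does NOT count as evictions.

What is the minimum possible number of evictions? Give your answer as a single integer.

OPT (Belady) simulation (capacity=4):
  1. access jay: MISS. Cache: [jay]
  2. access mango: MISS. Cache: [jay mango]
  3. access yak: MISS. Cache: [jay mango yak]
  4. access plum: MISS. Cache: [jay mango yak plum]
  5. access plum: HIT. Next use of plum: step 8. Cache: [jay mango yak plum]
  6. access peach: MISS, evict jay (next use: step 12). Cache: [mango yak plum peach]
  7. access mango: HIT. Next use of mango: step 14. Cache: [mango yak plum peach]
  8. access plum: HIT. Next use of plum: never. Cache: [mango yak plum peach]
  9. access peach: HIT. Next use of peach: step 11. Cache: [mango yak plum peach]
  10. access yak: HIT. Next use of yak: never. Cache: [mango yak plum peach]
  11. access peach: HIT. Next use of peach: never. Cache: [mango yak plum peach]
  12. access jay: MISS, evict yak (next use: never). Cache: [mango plum peach jay]
  13. access apple: MISS, evict plum (next use: never). Cache: [mango peach jay apple]
  14. access mango: HIT. Next use of mango: step 17. Cache: [mango peach jay apple]
  15. access apple: HIT. Next use of apple: step 16. Cache: [mango peach jay apple]
  16. access apple: HIT. Next use of apple: never. Cache: [mango peach jay apple]
  17. access mango: HIT. Next use of mango: step 18. Cache: [mango peach jay apple]
  18. access mango: HIT. Next use of mango: never. Cache: [mango peach jay apple]
Total: 11 hits, 7 misses, 3 evictions

Answer: 3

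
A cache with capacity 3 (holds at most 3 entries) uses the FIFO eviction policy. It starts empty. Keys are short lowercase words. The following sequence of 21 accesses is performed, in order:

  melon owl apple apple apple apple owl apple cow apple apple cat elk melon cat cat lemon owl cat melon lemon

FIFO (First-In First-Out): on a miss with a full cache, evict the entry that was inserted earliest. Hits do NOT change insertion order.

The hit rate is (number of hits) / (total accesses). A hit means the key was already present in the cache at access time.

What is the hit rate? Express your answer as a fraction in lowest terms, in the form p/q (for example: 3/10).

FIFO simulation (capacity=3):
  1. access melon: MISS. Cache (old->new): [melon]
  2. access owl: MISS. Cache (old->new): [melon owl]
  3. access apple: MISS. Cache (old->new): [melon owl apple]
  4. access apple: HIT. Cache (old->new): [melon owl apple]
  5. access apple: HIT. Cache (old->new): [melon owl apple]
  6. access apple: HIT. Cache (old->new): [melon owl apple]
  7. access owl: HIT. Cache (old->new): [melon owl apple]
  8. access apple: HIT. Cache (old->new): [melon owl apple]
  9. access cow: MISS, evict melon. Cache (old->new): [owl apple cow]
  10. access apple: HIT. Cache (old->new): [owl apple cow]
  11. access apple: HIT. Cache (old->new): [owl apple cow]
  12. access cat: MISS, evict owl. Cache (old->new): [apple cow cat]
  13. access elk: MISS, evict apple. Cache (old->new): [cow cat elk]
  14. access melon: MISS, evict cow. Cache (old->new): [cat elk melon]
  15. access cat: HIT. Cache (old->new): [cat elk melon]
  16. access cat: HIT. Cache (old->new): [cat elk melon]
  17. access lemon: MISS, evict cat. Cache (old->new): [elk melon lemon]
  18. access owl: MISS, evict elk. Cache (old->new): [melon lemon owl]
  19. access cat: MISS, evict melon. Cache (old->new): [lemon owl cat]
  20. access melon: MISS, evict lemon. Cache (old->new): [owl cat melon]
  21. access lemon: MISS, evict owl. Cache (old->new): [cat melon lemon]
Total: 9 hits, 12 misses, 9 evictions

Hit rate = 9/21 = 3/7

Answer: 3/7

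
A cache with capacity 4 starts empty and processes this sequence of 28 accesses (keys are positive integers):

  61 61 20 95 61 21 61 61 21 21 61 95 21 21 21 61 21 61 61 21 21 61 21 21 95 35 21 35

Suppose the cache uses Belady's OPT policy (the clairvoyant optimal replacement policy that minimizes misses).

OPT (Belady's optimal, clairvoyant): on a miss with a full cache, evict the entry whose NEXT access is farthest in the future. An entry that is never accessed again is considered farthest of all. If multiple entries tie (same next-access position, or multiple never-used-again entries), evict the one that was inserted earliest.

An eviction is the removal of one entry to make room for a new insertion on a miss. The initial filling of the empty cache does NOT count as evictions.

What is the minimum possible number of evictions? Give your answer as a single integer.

OPT (Belady) simulation (capacity=4):
  1. access 61: MISS. Cache: [61]
  2. access 61: HIT. Next use of 61: step 5. Cache: [61]
  3. access 20: MISS. Cache: [61 20]
  4. access 95: MISS. Cache: [61 20 95]
  5. access 61: HIT. Next use of 61: step 7. Cache: [61 20 95]
  6. access 21: MISS. Cache: [61 20 95 21]
  7. access 61: HIT. Next use of 61: step 8. Cache: [61 20 95 21]
  8. access 61: HIT. Next use of 61: step 11. Cache: [61 20 95 21]
  9. access 21: HIT. Next use of 21: step 10. Cache: [61 20 95 21]
  10. access 21: HIT. Next use of 21: step 13. Cache: [61 20 95 21]
  11. access 61: HIT. Next use of 61: step 16. Cache: [61 20 95 21]
  12. access 95: HIT. Next use of 95: step 25. Cache: [61 20 95 21]
  13. access 21: HIT. Next use of 21: step 14. Cache: [61 20 95 21]
  14. access 21: HIT. Next use of 21: step 15. Cache: [61 20 95 21]
  15. access 21: HIT. Next use of 21: step 17. Cache: [61 20 95 21]
  16. access 61: HIT. Next use of 61: step 18. Cache: [61 20 95 21]
  17. access 21: HIT. Next use of 21: step 20. Cache: [61 20 95 21]
  18. access 61: HIT. Next use of 61: step 19. Cache: [61 20 95 21]
  19. access 61: HIT. Next use of 61: step 22. Cache: [61 20 95 21]
  20. access 21: HIT. Next use of 21: step 21. Cache: [61 20 95 21]
  21. access 21: HIT. Next use of 21: step 23. Cache: [61 20 95 21]
  22. access 61: HIT. Next use of 61: never. Cache: [61 20 95 21]
  23. access 21: HIT. Next use of 21: step 24. Cache: [61 20 95 21]
  24. access 21: HIT. Next use of 21: step 27. Cache: [61 20 95 21]
  25. access 95: HIT. Next use of 95: never. Cache: [61 20 95 21]
  26. access 35: MISS, evict 61 (next use: never). Cache: [20 95 21 35]
  27. access 21: HIT. Next use of 21: never. Cache: [20 95 21 35]
  28. access 35: HIT. Next use of 35: never. Cache: [20 95 21 35]
Total: 23 hits, 5 misses, 1 evictions

Answer: 1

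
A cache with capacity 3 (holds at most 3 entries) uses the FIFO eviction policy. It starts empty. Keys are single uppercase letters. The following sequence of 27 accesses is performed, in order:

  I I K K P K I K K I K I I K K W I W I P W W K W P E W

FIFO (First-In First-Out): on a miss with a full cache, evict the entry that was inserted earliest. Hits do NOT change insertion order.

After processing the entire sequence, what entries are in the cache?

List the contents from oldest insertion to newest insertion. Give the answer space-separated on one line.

FIFO simulation (capacity=3):
  1. access I: MISS. Cache (old->new): [I]
  2. access I: HIT. Cache (old->new): [I]
  3. access K: MISS. Cache (old->new): [I K]
  4. access K: HIT. Cache (old->new): [I K]
  5. access P: MISS. Cache (old->new): [I K P]
  6. access K: HIT. Cache (old->new): [I K P]
  7. access I: HIT. Cache (old->new): [I K P]
  8. access K: HIT. Cache (old->new): [I K P]
  9. access K: HIT. Cache (old->new): [I K P]
  10. access I: HIT. Cache (old->new): [I K P]
  11. access K: HIT. Cache (old->new): [I K P]
  12. access I: HIT. Cache (old->new): [I K P]
  13. access I: HIT. Cache (old->new): [I K P]
  14. access K: HIT. Cache (old->new): [I K P]
  15. access K: HIT. Cache (old->new): [I K P]
  16. access W: MISS, evict I. Cache (old->new): [K P W]
  17. access I: MISS, evict K. Cache (old->new): [P W I]
  18. access W: HIT. Cache (old->new): [P W I]
  19. access I: HIT. Cache (old->new): [P W I]
  20. access P: HIT. Cache (old->new): [P W I]
  21. access W: HIT. Cache (old->new): [P W I]
  22. access W: HIT. Cache (old->new): [P W I]
  23. access K: MISS, evict P. Cache (old->new): [W I K]
  24. access W: HIT. Cache (old->new): [W I K]
  25. access P: MISS, evict W. Cache (old->new): [I K P]
  26. access E: MISS, evict I. Cache (old->new): [K P E]
  27. access W: MISS, evict K. Cache (old->new): [P E W]
Total: 18 hits, 9 misses, 6 evictions

Answer: P E W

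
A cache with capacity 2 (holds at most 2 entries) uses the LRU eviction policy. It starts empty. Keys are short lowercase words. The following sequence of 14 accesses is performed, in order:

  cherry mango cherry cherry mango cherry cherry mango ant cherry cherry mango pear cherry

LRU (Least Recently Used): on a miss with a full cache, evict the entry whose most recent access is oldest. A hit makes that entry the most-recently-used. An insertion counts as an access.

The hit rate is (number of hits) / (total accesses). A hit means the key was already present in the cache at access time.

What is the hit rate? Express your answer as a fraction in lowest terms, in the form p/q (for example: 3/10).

LRU simulation (capacity=2):
  1. access cherry: MISS. Cache (LRU->MRU): [cherry]
  2. access mango: MISS. Cache (LRU->MRU): [cherry mango]
  3. access cherry: HIT. Cache (LRU->MRU): [mango cherry]
  4. access cherry: HIT. Cache (LRU->MRU): [mango cherry]
  5. access mango: HIT. Cache (LRU->MRU): [cherry mango]
  6. access cherry: HIT. Cache (LRU->MRU): [mango cherry]
  7. access cherry: HIT. Cache (LRU->MRU): [mango cherry]
  8. access mango: HIT. Cache (LRU->MRU): [cherry mango]
  9. access ant: MISS, evict cherry. Cache (LRU->MRU): [mango ant]
  10. access cherry: MISS, evict mango. Cache (LRU->MRU): [ant cherry]
  11. access cherry: HIT. Cache (LRU->MRU): [ant cherry]
  12. access mango: MISS, evict ant. Cache (LRU->MRU): [cherry mango]
  13. access pear: MISS, evict cherry. Cache (LRU->MRU): [mango pear]
  14. access cherry: MISS, evict mango. Cache (LRU->MRU): [pear cherry]
Total: 7 hits, 7 misses, 5 evictions

Hit rate = 7/14 = 1/2

Answer: 1/2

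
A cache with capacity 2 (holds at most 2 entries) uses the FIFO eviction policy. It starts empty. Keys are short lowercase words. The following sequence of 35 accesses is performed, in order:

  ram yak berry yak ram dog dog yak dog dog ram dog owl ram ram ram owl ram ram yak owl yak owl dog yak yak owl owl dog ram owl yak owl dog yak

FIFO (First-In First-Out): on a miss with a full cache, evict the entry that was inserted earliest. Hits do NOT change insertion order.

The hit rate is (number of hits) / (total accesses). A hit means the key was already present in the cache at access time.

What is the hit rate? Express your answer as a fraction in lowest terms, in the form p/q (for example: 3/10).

FIFO simulation (capacity=2):
  1. access ram: MISS. Cache (old->new): [ram]
  2. access yak: MISS. Cache (old->new): [ram yak]
  3. access berry: MISS, evict ram. Cache (old->new): [yak berry]
  4. access yak: HIT. Cache (old->new): [yak berry]
  5. access ram: MISS, evict yak. Cache (old->new): [berry ram]
  6. access dog: MISS, evict berry. Cache (old->new): [ram dog]
  7. access dog: HIT. Cache (old->new): [ram dog]
  8. access yak: MISS, evict ram. Cache (old->new): [dog yak]
  9. access dog: HIT. Cache (old->new): [dog yak]
  10. access dog: HIT. Cache (old->new): [dog yak]
  11. access ram: MISS, evict dog. Cache (old->new): [yak ram]
  12. access dog: MISS, evict yak. Cache (old->new): [ram dog]
  13. access owl: MISS, evict ram. Cache (old->new): [dog owl]
  14. access ram: MISS, evict dog. Cache (old->new): [owl ram]
  15. access ram: HIT. Cache (old->new): [owl ram]
  16. access ram: HIT. Cache (old->new): [owl ram]
  17. access owl: HIT. Cache (old->new): [owl ram]
  18. access ram: HIT. Cache (old->new): [owl ram]
  19. access ram: HIT. Cache (old->new): [owl ram]
  20. access yak: MISS, evict owl. Cache (old->new): [ram yak]
  21. access owl: MISS, evict ram. Cache (old->new): [yak owl]
  22. access yak: HIT. Cache (old->new): [yak owl]
  23. access owl: HIT. Cache (old->new): [yak owl]
  24. access dog: MISS, evict yak. Cache (old->new): [owl dog]
  25. access yak: MISS, evict owl. Cache (old->new): [dog yak]
  26. access yak: HIT. Cache (old->new): [dog yak]
  27. access owl: MISS, evict dog. Cache (old->new): [yak owl]
  28. access owl: HIT. Cache (old->new): [yak owl]
  29. access dog: MISS, evict yak. Cache (old->new): [owl dog]
  30. access ram: MISS, evict owl. Cache (old->new): [dog ram]
  31. access owl: MISS, evict dog. Cache (old->new): [ram owl]
  32. access yak: MISS, evict ram. Cache (old->new): [owl yak]
  33. access owl: HIT. Cache (old->new): [owl yak]
  34. access dog: MISS, evict owl. Cache (old->new): [yak dog]
  35. access yak: HIT. Cache (old->new): [yak dog]
Total: 15 hits, 20 misses, 18 evictions

Hit rate = 15/35 = 3/7

Answer: 3/7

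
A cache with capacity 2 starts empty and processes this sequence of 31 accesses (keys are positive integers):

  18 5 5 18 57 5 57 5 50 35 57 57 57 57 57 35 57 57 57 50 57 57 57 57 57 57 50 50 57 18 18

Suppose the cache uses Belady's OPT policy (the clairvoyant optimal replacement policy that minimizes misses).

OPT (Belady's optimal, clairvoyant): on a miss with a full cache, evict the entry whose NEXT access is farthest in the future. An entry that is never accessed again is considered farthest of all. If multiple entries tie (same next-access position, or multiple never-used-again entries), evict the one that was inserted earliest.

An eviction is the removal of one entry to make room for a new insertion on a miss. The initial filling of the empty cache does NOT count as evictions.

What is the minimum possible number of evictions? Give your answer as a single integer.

Answer: 5

Derivation:
OPT (Belady) simulation (capacity=2):
  1. access 18: MISS. Cache: [18]
  2. access 5: MISS. Cache: [18 5]
  3. access 5: HIT. Next use of 5: step 6. Cache: [18 5]
  4. access 18: HIT. Next use of 18: step 30. Cache: [18 5]
  5. access 57: MISS, evict 18 (next use: step 30). Cache: [5 57]
  6. access 5: HIT. Next use of 5: step 8. Cache: [5 57]
  7. access 57: HIT. Next use of 57: step 11. Cache: [5 57]
  8. access 5: HIT. Next use of 5: never. Cache: [5 57]
  9. access 50: MISS, evict 5 (next use: never). Cache: [57 50]
  10. access 35: MISS, evict 50 (next use: step 20). Cache: [57 35]
  11. access 57: HIT. Next use of 57: step 12. Cache: [57 35]
  12. access 57: HIT. Next use of 57: step 13. Cache: [57 35]
  13. access 57: HIT. Next use of 57: step 14. Cache: [57 35]
  14. access 57: HIT. Next use of 57: step 15. Cache: [57 35]
  15. access 57: HIT. Next use of 57: step 17. Cache: [57 35]
  16. access 35: HIT. Next use of 35: never. Cache: [57 35]
  17. access 57: HIT. Next use of 57: step 18. Cache: [57 35]
  18. access 57: HIT. Next use of 57: step 19. Cache: [57 35]
  19. access 57: HIT. Next use of 57: step 21. Cache: [57 35]
  20. access 50: MISS, evict 35 (next use: never). Cache: [57 50]
  21. access 57: HIT. Next use of 57: step 22. Cache: [57 50]
  22. access 57: HIT. Next use of 57: step 23. Cache: [57 50]
  23. access 57: HIT. Next use of 57: step 24. Cache: [57 50]
  24. access 57: HIT. Next use of 57: step 25. Cache: [57 50]
  25. access 57: HIT. Next use of 57: step 26. Cache: [57 50]
  26. access 57: HIT. Next use of 57: step 29. Cache: [57 50]
  27. access 50: HIT. Next use of 50: step 28. Cache: [57 50]
  28. access 50: HIT. Next use of 50: never. Cache: [57 50]
  29. access 57: HIT. Next use of 57: never. Cache: [57 50]
  30. access 18: MISS, evict 57 (next use: never). Cache: [50 18]
  31. access 18: HIT. Next use of 18: never. Cache: [50 18]
Total: 24 hits, 7 misses, 5 evictions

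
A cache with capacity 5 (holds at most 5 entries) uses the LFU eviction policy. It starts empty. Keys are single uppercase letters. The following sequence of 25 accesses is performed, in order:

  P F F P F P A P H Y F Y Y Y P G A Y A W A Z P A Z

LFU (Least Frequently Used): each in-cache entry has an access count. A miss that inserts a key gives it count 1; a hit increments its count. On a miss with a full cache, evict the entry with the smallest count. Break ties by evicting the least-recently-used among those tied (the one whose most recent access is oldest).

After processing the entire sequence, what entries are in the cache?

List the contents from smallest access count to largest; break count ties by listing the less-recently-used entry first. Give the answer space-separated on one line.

LFU simulation (capacity=5):
  1. access P: MISS. Cache: [P(c=1)]
  2. access F: MISS. Cache: [P(c=1) F(c=1)]
  3. access F: HIT, count now 2. Cache: [P(c=1) F(c=2)]
  4. access P: HIT, count now 2. Cache: [F(c=2) P(c=2)]
  5. access F: HIT, count now 3. Cache: [P(c=2) F(c=3)]
  6. access P: HIT, count now 3. Cache: [F(c=3) P(c=3)]
  7. access A: MISS. Cache: [A(c=1) F(c=3) P(c=3)]
  8. access P: HIT, count now 4. Cache: [A(c=1) F(c=3) P(c=4)]
  9. access H: MISS. Cache: [A(c=1) H(c=1) F(c=3) P(c=4)]
  10. access Y: MISS. Cache: [A(c=1) H(c=1) Y(c=1) F(c=3) P(c=4)]
  11. access F: HIT, count now 4. Cache: [A(c=1) H(c=1) Y(c=1) P(c=4) F(c=4)]
  12. access Y: HIT, count now 2. Cache: [A(c=1) H(c=1) Y(c=2) P(c=4) F(c=4)]
  13. access Y: HIT, count now 3. Cache: [A(c=1) H(c=1) Y(c=3) P(c=4) F(c=4)]
  14. access Y: HIT, count now 4. Cache: [A(c=1) H(c=1) P(c=4) F(c=4) Y(c=4)]
  15. access P: HIT, count now 5. Cache: [A(c=1) H(c=1) F(c=4) Y(c=4) P(c=5)]
  16. access G: MISS, evict A(c=1). Cache: [H(c=1) G(c=1) F(c=4) Y(c=4) P(c=5)]
  17. access A: MISS, evict H(c=1). Cache: [G(c=1) A(c=1) F(c=4) Y(c=4) P(c=5)]
  18. access Y: HIT, count now 5. Cache: [G(c=1) A(c=1) F(c=4) P(c=5) Y(c=5)]
  19. access A: HIT, count now 2. Cache: [G(c=1) A(c=2) F(c=4) P(c=5) Y(c=5)]
  20. access W: MISS, evict G(c=1). Cache: [W(c=1) A(c=2) F(c=4) P(c=5) Y(c=5)]
  21. access A: HIT, count now 3. Cache: [W(c=1) A(c=3) F(c=4) P(c=5) Y(c=5)]
  22. access Z: MISS, evict W(c=1). Cache: [Z(c=1) A(c=3) F(c=4) P(c=5) Y(c=5)]
  23. access P: HIT, count now 6. Cache: [Z(c=1) A(c=3) F(c=4) Y(c=5) P(c=6)]
  24. access A: HIT, count now 4. Cache: [Z(c=1) F(c=4) A(c=4) Y(c=5) P(c=6)]
  25. access Z: HIT, count now 2. Cache: [Z(c=2) F(c=4) A(c=4) Y(c=5) P(c=6)]
Total: 16 hits, 9 misses, 4 evictions

Answer: Z F A Y P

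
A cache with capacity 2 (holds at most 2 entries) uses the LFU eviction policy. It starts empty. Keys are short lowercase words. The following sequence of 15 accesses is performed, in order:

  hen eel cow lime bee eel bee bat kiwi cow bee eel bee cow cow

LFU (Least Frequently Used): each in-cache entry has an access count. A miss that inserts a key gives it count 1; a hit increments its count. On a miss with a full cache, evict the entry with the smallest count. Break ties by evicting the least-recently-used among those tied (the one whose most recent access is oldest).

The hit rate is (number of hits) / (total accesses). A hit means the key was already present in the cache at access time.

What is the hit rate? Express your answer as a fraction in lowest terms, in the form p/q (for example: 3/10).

LFU simulation (capacity=2):
  1. access hen: MISS. Cache: [hen(c=1)]
  2. access eel: MISS. Cache: [hen(c=1) eel(c=1)]
  3. access cow: MISS, evict hen(c=1). Cache: [eel(c=1) cow(c=1)]
  4. access lime: MISS, evict eel(c=1). Cache: [cow(c=1) lime(c=1)]
  5. access bee: MISS, evict cow(c=1). Cache: [lime(c=1) bee(c=1)]
  6. access eel: MISS, evict lime(c=1). Cache: [bee(c=1) eel(c=1)]
  7. access bee: HIT, count now 2. Cache: [eel(c=1) bee(c=2)]
  8. access bat: MISS, evict eel(c=1). Cache: [bat(c=1) bee(c=2)]
  9. access kiwi: MISS, evict bat(c=1). Cache: [kiwi(c=1) bee(c=2)]
  10. access cow: MISS, evict kiwi(c=1). Cache: [cow(c=1) bee(c=2)]
  11. access bee: HIT, count now 3. Cache: [cow(c=1) bee(c=3)]
  12. access eel: MISS, evict cow(c=1). Cache: [eel(c=1) bee(c=3)]
  13. access bee: HIT, count now 4. Cache: [eel(c=1) bee(c=4)]
  14. access cow: MISS, evict eel(c=1). Cache: [cow(c=1) bee(c=4)]
  15. access cow: HIT, count now 2. Cache: [cow(c=2) bee(c=4)]
Total: 4 hits, 11 misses, 9 evictions

Hit rate = 4/15

Answer: 4/15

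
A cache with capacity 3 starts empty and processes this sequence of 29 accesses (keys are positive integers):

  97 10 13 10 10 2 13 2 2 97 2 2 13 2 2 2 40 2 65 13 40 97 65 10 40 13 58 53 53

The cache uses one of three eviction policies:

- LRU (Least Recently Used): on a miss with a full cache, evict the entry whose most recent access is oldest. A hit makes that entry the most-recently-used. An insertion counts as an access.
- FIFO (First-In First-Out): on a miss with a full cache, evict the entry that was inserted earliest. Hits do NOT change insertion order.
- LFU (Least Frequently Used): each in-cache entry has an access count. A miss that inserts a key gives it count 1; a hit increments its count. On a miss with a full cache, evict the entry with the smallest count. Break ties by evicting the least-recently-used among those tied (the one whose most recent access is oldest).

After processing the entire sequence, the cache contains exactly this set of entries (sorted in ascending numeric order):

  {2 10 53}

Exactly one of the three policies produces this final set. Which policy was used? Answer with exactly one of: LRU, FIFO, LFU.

Answer: LFU

Derivation:
Simulating under each policy and comparing final sets:
  LRU: final set = {13 53 58} -> differs
  FIFO: final set = {13 53 58} -> differs
  LFU: final set = {2 10 53} -> MATCHES target
Only LFU produces the target set.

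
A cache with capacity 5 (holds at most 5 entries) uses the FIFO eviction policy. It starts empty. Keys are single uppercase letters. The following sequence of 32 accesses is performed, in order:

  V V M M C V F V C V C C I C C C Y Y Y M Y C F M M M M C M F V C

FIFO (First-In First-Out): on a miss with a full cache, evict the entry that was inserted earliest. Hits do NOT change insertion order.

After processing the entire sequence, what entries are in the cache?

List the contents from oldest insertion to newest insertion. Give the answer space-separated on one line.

Answer: C F I Y V

Derivation:
FIFO simulation (capacity=5):
  1. access V: MISS. Cache (old->new): [V]
  2. access V: HIT. Cache (old->new): [V]
  3. access M: MISS. Cache (old->new): [V M]
  4. access M: HIT. Cache (old->new): [V M]
  5. access C: MISS. Cache (old->new): [V M C]
  6. access V: HIT. Cache (old->new): [V M C]
  7. access F: MISS. Cache (old->new): [V M C F]
  8. access V: HIT. Cache (old->new): [V M C F]
  9. access C: HIT. Cache (old->new): [V M C F]
  10. access V: HIT. Cache (old->new): [V M C F]
  11. access C: HIT. Cache (old->new): [V M C F]
  12. access C: HIT. Cache (old->new): [V M C F]
  13. access I: MISS. Cache (old->new): [V M C F I]
  14. access C: HIT. Cache (old->new): [V M C F I]
  15. access C: HIT. Cache (old->new): [V M C F I]
  16. access C: HIT. Cache (old->new): [V M C F I]
  17. access Y: MISS, evict V. Cache (old->new): [M C F I Y]
  18. access Y: HIT. Cache (old->new): [M C F I Y]
  19. access Y: HIT. Cache (old->new): [M C F I Y]
  20. access M: HIT. Cache (old->new): [M C F I Y]
  21. access Y: HIT. Cache (old->new): [M C F I Y]
  22. access C: HIT. Cache (old->new): [M C F I Y]
  23. access F: HIT. Cache (old->new): [M C F I Y]
  24. access M: HIT. Cache (old->new): [M C F I Y]
  25. access M: HIT. Cache (old->new): [M C F I Y]
  26. access M: HIT. Cache (old->new): [M C F I Y]
  27. access M: HIT. Cache (old->new): [M C F I Y]
  28. access C: HIT. Cache (old->new): [M C F I Y]
  29. access M: HIT. Cache (old->new): [M C F I Y]
  30. access F: HIT. Cache (old->new): [M C F I Y]
  31. access V: MISS, evict M. Cache (old->new): [C F I Y V]
  32. access C: HIT. Cache (old->new): [C F I Y V]
Total: 25 hits, 7 misses, 2 evictions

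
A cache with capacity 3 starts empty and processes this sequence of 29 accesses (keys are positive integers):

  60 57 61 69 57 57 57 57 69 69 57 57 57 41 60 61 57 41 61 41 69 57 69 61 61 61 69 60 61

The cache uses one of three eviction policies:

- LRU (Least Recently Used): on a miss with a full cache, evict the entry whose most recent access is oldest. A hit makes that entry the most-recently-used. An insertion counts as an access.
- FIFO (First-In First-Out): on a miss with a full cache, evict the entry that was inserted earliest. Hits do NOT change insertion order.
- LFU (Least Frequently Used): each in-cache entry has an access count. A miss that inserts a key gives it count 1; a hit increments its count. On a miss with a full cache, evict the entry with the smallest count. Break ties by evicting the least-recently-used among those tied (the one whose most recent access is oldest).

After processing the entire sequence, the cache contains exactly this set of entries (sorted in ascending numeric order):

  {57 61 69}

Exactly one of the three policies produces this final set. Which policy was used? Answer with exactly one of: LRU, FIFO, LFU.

Simulating under each policy and comparing final sets:
  LRU: final set = {60 61 69} -> differs
  FIFO: final set = {60 61 69} -> differs
  LFU: final set = {57 61 69} -> MATCHES target
Only LFU produces the target set.

Answer: LFU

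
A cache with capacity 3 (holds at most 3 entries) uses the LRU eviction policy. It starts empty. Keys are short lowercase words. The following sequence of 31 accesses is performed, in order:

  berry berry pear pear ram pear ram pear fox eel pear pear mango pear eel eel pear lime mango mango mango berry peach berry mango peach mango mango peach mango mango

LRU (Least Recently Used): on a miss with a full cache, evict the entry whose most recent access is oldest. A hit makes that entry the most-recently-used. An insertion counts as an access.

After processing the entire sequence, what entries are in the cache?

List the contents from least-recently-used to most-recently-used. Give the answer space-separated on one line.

LRU simulation (capacity=3):
  1. access berry: MISS. Cache (LRU->MRU): [berry]
  2. access berry: HIT. Cache (LRU->MRU): [berry]
  3. access pear: MISS. Cache (LRU->MRU): [berry pear]
  4. access pear: HIT. Cache (LRU->MRU): [berry pear]
  5. access ram: MISS. Cache (LRU->MRU): [berry pear ram]
  6. access pear: HIT. Cache (LRU->MRU): [berry ram pear]
  7. access ram: HIT. Cache (LRU->MRU): [berry pear ram]
  8. access pear: HIT. Cache (LRU->MRU): [berry ram pear]
  9. access fox: MISS, evict berry. Cache (LRU->MRU): [ram pear fox]
  10. access eel: MISS, evict ram. Cache (LRU->MRU): [pear fox eel]
  11. access pear: HIT. Cache (LRU->MRU): [fox eel pear]
  12. access pear: HIT. Cache (LRU->MRU): [fox eel pear]
  13. access mango: MISS, evict fox. Cache (LRU->MRU): [eel pear mango]
  14. access pear: HIT. Cache (LRU->MRU): [eel mango pear]
  15. access eel: HIT. Cache (LRU->MRU): [mango pear eel]
  16. access eel: HIT. Cache (LRU->MRU): [mango pear eel]
  17. access pear: HIT. Cache (LRU->MRU): [mango eel pear]
  18. access lime: MISS, evict mango. Cache (LRU->MRU): [eel pear lime]
  19. access mango: MISS, evict eel. Cache (LRU->MRU): [pear lime mango]
  20. access mango: HIT. Cache (LRU->MRU): [pear lime mango]
  21. access mango: HIT. Cache (LRU->MRU): [pear lime mango]
  22. access berry: MISS, evict pear. Cache (LRU->MRU): [lime mango berry]
  23. access peach: MISS, evict lime. Cache (LRU->MRU): [mango berry peach]
  24. access berry: HIT. Cache (LRU->MRU): [mango peach berry]
  25. access mango: HIT. Cache (LRU->MRU): [peach berry mango]
  26. access peach: HIT. Cache (LRU->MRU): [berry mango peach]
  27. access mango: HIT. Cache (LRU->MRU): [berry peach mango]
  28. access mango: HIT. Cache (LRU->MRU): [berry peach mango]
  29. access peach: HIT. Cache (LRU->MRU): [berry mango peach]
  30. access mango: HIT. Cache (LRU->MRU): [berry peach mango]
  31. access mango: HIT. Cache (LRU->MRU): [berry peach mango]
Total: 21 hits, 10 misses, 7 evictions

Answer: berry peach mango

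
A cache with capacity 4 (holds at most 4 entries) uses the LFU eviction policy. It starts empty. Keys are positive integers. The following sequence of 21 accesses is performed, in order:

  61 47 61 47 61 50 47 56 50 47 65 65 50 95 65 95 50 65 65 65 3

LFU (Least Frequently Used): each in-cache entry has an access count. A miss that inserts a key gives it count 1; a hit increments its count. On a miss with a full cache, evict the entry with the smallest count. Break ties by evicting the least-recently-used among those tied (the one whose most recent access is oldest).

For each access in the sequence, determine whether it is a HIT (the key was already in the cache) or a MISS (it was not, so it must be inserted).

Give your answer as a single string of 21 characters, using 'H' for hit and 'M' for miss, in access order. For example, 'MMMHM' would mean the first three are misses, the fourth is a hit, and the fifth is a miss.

LFU simulation (capacity=4):
  1. access 61: MISS. Cache: [61(c=1)]
  2. access 47: MISS. Cache: [61(c=1) 47(c=1)]
  3. access 61: HIT, count now 2. Cache: [47(c=1) 61(c=2)]
  4. access 47: HIT, count now 2. Cache: [61(c=2) 47(c=2)]
  5. access 61: HIT, count now 3. Cache: [47(c=2) 61(c=3)]
  6. access 50: MISS. Cache: [50(c=1) 47(c=2) 61(c=3)]
  7. access 47: HIT, count now 3. Cache: [50(c=1) 61(c=3) 47(c=3)]
  8. access 56: MISS. Cache: [50(c=1) 56(c=1) 61(c=3) 47(c=3)]
  9. access 50: HIT, count now 2. Cache: [56(c=1) 50(c=2) 61(c=3) 47(c=3)]
  10. access 47: HIT, count now 4. Cache: [56(c=1) 50(c=2) 61(c=3) 47(c=4)]
  11. access 65: MISS, evict 56(c=1). Cache: [65(c=1) 50(c=2) 61(c=3) 47(c=4)]
  12. access 65: HIT, count now 2. Cache: [50(c=2) 65(c=2) 61(c=3) 47(c=4)]
  13. access 50: HIT, count now 3. Cache: [65(c=2) 61(c=3) 50(c=3) 47(c=4)]
  14. access 95: MISS, evict 65(c=2). Cache: [95(c=1) 61(c=3) 50(c=3) 47(c=4)]
  15. access 65: MISS, evict 95(c=1). Cache: [65(c=1) 61(c=3) 50(c=3) 47(c=4)]
  16. access 95: MISS, evict 65(c=1). Cache: [95(c=1) 61(c=3) 50(c=3) 47(c=4)]
  17. access 50: HIT, count now 4. Cache: [95(c=1) 61(c=3) 47(c=4) 50(c=4)]
  18. access 65: MISS, evict 95(c=1). Cache: [65(c=1) 61(c=3) 47(c=4) 50(c=4)]
  19. access 65: HIT, count now 2. Cache: [65(c=2) 61(c=3) 47(c=4) 50(c=4)]
  20. access 65: HIT, count now 3. Cache: [61(c=3) 65(c=3) 47(c=4) 50(c=4)]
  21. access 3: MISS, evict 61(c=3). Cache: [3(c=1) 65(c=3) 47(c=4) 50(c=4)]
Total: 11 hits, 10 misses, 6 evictions

Answer: MMHHHMHMHHMHHMMMHMHHM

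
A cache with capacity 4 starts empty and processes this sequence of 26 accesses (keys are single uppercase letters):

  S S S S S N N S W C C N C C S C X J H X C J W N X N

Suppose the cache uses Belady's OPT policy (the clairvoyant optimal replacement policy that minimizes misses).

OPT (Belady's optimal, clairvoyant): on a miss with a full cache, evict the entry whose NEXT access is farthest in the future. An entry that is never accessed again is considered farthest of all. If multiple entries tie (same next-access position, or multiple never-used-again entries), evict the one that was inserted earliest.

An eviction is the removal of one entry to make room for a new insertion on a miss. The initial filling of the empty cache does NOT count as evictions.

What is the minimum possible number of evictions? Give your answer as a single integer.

OPT (Belady) simulation (capacity=4):
  1. access S: MISS. Cache: [S]
  2. access S: HIT. Next use of S: step 3. Cache: [S]
  3. access S: HIT. Next use of S: step 4. Cache: [S]
  4. access S: HIT. Next use of S: step 5. Cache: [S]
  5. access S: HIT. Next use of S: step 8. Cache: [S]
  6. access N: MISS. Cache: [S N]
  7. access N: HIT. Next use of N: step 12. Cache: [S N]
  8. access S: HIT. Next use of S: step 15. Cache: [S N]
  9. access W: MISS. Cache: [S N W]
  10. access C: MISS. Cache: [S N W C]
  11. access C: HIT. Next use of C: step 13. Cache: [S N W C]
  12. access N: HIT. Next use of N: step 24. Cache: [S N W C]
  13. access C: HIT. Next use of C: step 14. Cache: [S N W C]
  14. access C: HIT. Next use of C: step 16. Cache: [S N W C]
  15. access S: HIT. Next use of S: never. Cache: [S N W C]
  16. access C: HIT. Next use of C: step 21. Cache: [S N W C]
  17. access X: MISS, evict S (next use: never). Cache: [N W C X]
  18. access J: MISS, evict N (next use: step 24). Cache: [W C X J]
  19. access H: MISS, evict W (next use: step 23). Cache: [C X J H]
  20. access X: HIT. Next use of X: step 25. Cache: [C X J H]
  21. access C: HIT. Next use of C: never. Cache: [C X J H]
  22. access J: HIT. Next use of J: never. Cache: [C X J H]
  23. access W: MISS, evict C (next use: never). Cache: [X J H W]
  24. access N: MISS, evict J (next use: never). Cache: [X H W N]
  25. access X: HIT. Next use of X: never. Cache: [X H W N]
  26. access N: HIT. Next use of N: never. Cache: [X H W N]
Total: 17 hits, 9 misses, 5 evictions

Answer: 5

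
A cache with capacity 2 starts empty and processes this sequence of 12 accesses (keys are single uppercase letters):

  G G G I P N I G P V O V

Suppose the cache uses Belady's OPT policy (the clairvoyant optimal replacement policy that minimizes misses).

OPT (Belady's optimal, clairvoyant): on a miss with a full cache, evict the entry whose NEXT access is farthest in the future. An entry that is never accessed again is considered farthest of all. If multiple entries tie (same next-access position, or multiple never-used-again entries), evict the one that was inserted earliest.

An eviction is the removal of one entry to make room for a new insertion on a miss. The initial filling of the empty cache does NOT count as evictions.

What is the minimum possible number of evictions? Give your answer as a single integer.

Answer: 6

Derivation:
OPT (Belady) simulation (capacity=2):
  1. access G: MISS. Cache: [G]
  2. access G: HIT. Next use of G: step 3. Cache: [G]
  3. access G: HIT. Next use of G: step 8. Cache: [G]
  4. access I: MISS. Cache: [G I]
  5. access P: MISS, evict G (next use: step 8). Cache: [I P]
  6. access N: MISS, evict P (next use: step 9). Cache: [I N]
  7. access I: HIT. Next use of I: never. Cache: [I N]
  8. access G: MISS, evict I (next use: never). Cache: [N G]
  9. access P: MISS, evict N (next use: never). Cache: [G P]
  10. access V: MISS, evict G (next use: never). Cache: [P V]
  11. access O: MISS, evict P (next use: never). Cache: [V O]
  12. access V: HIT. Next use of V: never. Cache: [V O]
Total: 4 hits, 8 misses, 6 evictions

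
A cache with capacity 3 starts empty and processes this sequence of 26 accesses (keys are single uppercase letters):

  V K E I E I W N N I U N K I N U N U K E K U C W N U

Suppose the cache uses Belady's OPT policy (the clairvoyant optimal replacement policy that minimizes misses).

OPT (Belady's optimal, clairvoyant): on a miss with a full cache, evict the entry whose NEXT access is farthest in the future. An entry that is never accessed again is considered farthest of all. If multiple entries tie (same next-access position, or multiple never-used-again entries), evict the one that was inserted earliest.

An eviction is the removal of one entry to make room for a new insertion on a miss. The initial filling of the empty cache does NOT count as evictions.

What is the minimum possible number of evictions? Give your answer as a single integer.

Answer: 10

Derivation:
OPT (Belady) simulation (capacity=3):
  1. access V: MISS. Cache: [V]
  2. access K: MISS. Cache: [V K]
  3. access E: MISS. Cache: [V K E]
  4. access I: MISS, evict V (next use: never). Cache: [K E I]
  5. access E: HIT. Next use of E: step 20. Cache: [K E I]
  6. access I: HIT. Next use of I: step 10. Cache: [K E I]
  7. access W: MISS, evict E (next use: step 20). Cache: [K I W]
  8. access N: MISS, evict W (next use: step 24). Cache: [K I N]
  9. access N: HIT. Next use of N: step 12. Cache: [K I N]
  10. access I: HIT. Next use of I: step 14. Cache: [K I N]
  11. access U: MISS, evict I (next use: step 14). Cache: [K N U]
  12. access N: HIT. Next use of N: step 15. Cache: [K N U]
  13. access K: HIT. Next use of K: step 19. Cache: [K N U]
  14. access I: MISS, evict K (next use: step 19). Cache: [N U I]
  15. access N: HIT. Next use of N: step 17. Cache: [N U I]
  16. access U: HIT. Next use of U: step 18. Cache: [N U I]
  17. access N: HIT. Next use of N: step 25. Cache: [N U I]
  18. access U: HIT. Next use of U: step 22. Cache: [N U I]
  19. access K: MISS, evict I (next use: never). Cache: [N U K]
  20. access E: MISS, evict N (next use: step 25). Cache: [U K E]
  21. access K: HIT. Next use of K: never. Cache: [U K E]
  22. access U: HIT. Next use of U: step 26. Cache: [U K E]
  23. access C: MISS, evict K (next use: never). Cache: [U E C]
  24. access W: MISS, evict E (next use: never). Cache: [U C W]
  25. access N: MISS, evict C (next use: never). Cache: [U W N]
  26. access U: HIT. Next use of U: never. Cache: [U W N]
Total: 13 hits, 13 misses, 10 evictions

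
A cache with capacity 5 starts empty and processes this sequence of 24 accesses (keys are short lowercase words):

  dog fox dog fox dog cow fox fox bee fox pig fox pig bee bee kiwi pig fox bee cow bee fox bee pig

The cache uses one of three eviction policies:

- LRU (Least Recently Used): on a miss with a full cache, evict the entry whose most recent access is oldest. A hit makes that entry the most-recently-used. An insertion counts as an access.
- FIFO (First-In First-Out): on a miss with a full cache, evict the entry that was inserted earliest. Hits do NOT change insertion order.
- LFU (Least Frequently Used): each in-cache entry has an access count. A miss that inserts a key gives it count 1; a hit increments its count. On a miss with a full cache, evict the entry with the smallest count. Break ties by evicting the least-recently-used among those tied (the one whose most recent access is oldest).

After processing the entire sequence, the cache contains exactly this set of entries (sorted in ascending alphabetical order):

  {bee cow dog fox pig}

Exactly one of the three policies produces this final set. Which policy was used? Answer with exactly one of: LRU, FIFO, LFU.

Answer: LFU

Derivation:
Simulating under each policy and comparing final sets:
  LRU: final set = {bee cow fox kiwi pig} -> differs
  FIFO: final set = {bee cow fox kiwi pig} -> differs
  LFU: final set = {bee cow dog fox pig} -> MATCHES target
Only LFU produces the target set.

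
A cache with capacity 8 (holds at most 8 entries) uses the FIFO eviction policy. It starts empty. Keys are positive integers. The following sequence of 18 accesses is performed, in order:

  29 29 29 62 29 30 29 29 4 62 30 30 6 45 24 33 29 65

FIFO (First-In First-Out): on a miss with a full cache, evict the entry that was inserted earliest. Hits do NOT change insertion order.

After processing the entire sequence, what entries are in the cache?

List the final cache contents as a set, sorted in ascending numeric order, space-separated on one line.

Answer: 4 6 24 30 33 45 62 65

Derivation:
FIFO simulation (capacity=8):
  1. access 29: MISS. Cache (old->new): [29]
  2. access 29: HIT. Cache (old->new): [29]
  3. access 29: HIT. Cache (old->new): [29]
  4. access 62: MISS. Cache (old->new): [29 62]
  5. access 29: HIT. Cache (old->new): [29 62]
  6. access 30: MISS. Cache (old->new): [29 62 30]
  7. access 29: HIT. Cache (old->new): [29 62 30]
  8. access 29: HIT. Cache (old->new): [29 62 30]
  9. access 4: MISS. Cache (old->new): [29 62 30 4]
  10. access 62: HIT. Cache (old->new): [29 62 30 4]
  11. access 30: HIT. Cache (old->new): [29 62 30 4]
  12. access 30: HIT. Cache (old->new): [29 62 30 4]
  13. access 6: MISS. Cache (old->new): [29 62 30 4 6]
  14. access 45: MISS. Cache (old->new): [29 62 30 4 6 45]
  15. access 24: MISS. Cache (old->new): [29 62 30 4 6 45 24]
  16. access 33: MISS. Cache (old->new): [29 62 30 4 6 45 24 33]
  17. access 29: HIT. Cache (old->new): [29 62 30 4 6 45 24 33]
  18. access 65: MISS, evict 29. Cache (old->new): [62 30 4 6 45 24 33 65]
Total: 9 hits, 9 misses, 1 evictions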